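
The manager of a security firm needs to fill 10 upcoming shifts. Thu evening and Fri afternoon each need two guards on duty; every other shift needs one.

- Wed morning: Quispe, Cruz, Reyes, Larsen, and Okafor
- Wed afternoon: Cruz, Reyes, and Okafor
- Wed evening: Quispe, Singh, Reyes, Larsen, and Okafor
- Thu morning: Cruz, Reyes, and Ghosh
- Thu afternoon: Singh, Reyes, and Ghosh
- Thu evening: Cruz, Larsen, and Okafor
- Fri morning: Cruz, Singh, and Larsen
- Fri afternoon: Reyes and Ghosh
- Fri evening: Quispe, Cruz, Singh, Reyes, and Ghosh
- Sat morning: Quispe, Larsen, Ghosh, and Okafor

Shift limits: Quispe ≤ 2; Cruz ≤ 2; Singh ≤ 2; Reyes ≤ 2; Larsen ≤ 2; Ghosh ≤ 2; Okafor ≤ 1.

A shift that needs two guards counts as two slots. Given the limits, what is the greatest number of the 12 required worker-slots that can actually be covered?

Total capacity across all guards is 2+2+2+2+2+2+1 = 13, and 12 slots are needed, so at most 12 can be filled.
An assignment achieving 12: Wed morning→Quispe, Wed afternoon→Cruz, Wed evening→Reyes, Thu morning→Cruz, Thu afternoon→Singh, Thu evening→Larsen+Okafor, Fri morning→Singh, Fri afternoon→Reyes+Ghosh, Fri evening→Ghosh, Sat morning→Quispe.
Loads: Quispe 2/2, Cruz 2/2, Singh 2/2, Reyes 2/2, Larsen 1/2, Ghosh 2/2, Okafor 1/1.

12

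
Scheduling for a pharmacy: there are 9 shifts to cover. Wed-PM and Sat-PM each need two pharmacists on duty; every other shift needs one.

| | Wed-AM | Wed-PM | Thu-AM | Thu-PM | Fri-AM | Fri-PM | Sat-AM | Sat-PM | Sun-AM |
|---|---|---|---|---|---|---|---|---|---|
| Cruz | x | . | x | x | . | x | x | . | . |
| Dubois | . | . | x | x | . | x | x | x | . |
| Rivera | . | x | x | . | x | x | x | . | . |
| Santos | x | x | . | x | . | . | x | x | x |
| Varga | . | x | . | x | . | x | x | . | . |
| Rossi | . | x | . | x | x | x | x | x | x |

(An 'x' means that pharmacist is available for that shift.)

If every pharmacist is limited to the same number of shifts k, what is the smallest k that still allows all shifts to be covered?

2

With 6 pharmacists and 11 worker-slots to fill, someone must work at least ⌈11/6⌉ = 2 shifts, so k ≥ 2.
k = 2 works: Wed-AM→Cruz, Wed-PM→Varga+Rossi, Thu-AM→Cruz, Thu-PM→Dubois, Fri-AM→Rivera, Fri-PM→Rivera, Sat-AM→Varga, Sat-PM→Dubois+Santos, Sun-AM→Santos.
Loads: Cruz 2, Dubois 2, Rivera 2, Santos 2, Varga 2, Rossi 1 — all ≤ 2.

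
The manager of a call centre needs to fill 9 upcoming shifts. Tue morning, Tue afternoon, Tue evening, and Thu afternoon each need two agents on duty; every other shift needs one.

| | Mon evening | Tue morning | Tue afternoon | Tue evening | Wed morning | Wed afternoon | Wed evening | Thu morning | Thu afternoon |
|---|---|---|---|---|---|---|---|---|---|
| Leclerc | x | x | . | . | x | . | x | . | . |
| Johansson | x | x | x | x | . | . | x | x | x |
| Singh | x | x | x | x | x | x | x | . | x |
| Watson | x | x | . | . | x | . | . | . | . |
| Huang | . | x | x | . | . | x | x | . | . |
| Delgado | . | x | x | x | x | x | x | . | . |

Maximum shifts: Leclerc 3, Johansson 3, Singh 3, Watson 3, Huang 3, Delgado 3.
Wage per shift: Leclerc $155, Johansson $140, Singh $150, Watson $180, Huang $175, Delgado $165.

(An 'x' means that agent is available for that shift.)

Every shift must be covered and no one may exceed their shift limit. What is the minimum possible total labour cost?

$2005

Thu morning can only be covered by Johansson, so that assignment is forced.
Thu afternoon can only be covered by Johansson and Singh, so that assignment is forced.
Picking the cheapest available agent for each shift independently would cost $1880, but that ignores the shift limits.
An optimal schedule: Mon evening→Leclerc, Tue morning→Leclerc+Delgado, Tue afternoon→Delgado+Huang, Tue evening→Johansson+Singh, Wed morning→Leclerc, Wed afternoon→Singh, Wed evening→Delgado, Thu morning→Johansson, Thu afternoon→Johansson+Singh.
Total: 155 + 155 + 165 + 165 + 175 + 140 + 150 + 155 + 150 + 165 + 140 + 140 + 150 = $2005.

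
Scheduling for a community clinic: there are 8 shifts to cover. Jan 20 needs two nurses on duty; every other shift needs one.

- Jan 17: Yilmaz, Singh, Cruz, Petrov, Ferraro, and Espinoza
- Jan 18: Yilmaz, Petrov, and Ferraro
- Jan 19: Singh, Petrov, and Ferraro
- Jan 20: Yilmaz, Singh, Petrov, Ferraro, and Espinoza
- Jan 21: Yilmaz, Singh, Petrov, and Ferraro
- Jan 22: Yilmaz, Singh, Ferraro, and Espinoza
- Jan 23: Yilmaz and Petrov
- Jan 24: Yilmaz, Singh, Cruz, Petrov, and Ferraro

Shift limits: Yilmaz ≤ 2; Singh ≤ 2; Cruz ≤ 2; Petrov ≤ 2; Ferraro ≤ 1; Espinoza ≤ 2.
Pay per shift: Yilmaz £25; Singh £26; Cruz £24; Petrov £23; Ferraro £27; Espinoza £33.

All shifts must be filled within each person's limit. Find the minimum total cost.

£223

Picking the cheapest available nurse for each shift independently would cost £211, but that ignores the shift limits.
An optimal schedule: Jan 17→Cruz, Jan 18→Petrov, Jan 19→Singh, Jan 20→Singh+Ferraro, Jan 21→Yilmaz, Jan 22→Yilmaz, Jan 23→Petrov, Jan 24→Cruz.
Total: 24 + 23 + 26 + 26 + 27 + 25 + 25 + 23 + 24 = £223.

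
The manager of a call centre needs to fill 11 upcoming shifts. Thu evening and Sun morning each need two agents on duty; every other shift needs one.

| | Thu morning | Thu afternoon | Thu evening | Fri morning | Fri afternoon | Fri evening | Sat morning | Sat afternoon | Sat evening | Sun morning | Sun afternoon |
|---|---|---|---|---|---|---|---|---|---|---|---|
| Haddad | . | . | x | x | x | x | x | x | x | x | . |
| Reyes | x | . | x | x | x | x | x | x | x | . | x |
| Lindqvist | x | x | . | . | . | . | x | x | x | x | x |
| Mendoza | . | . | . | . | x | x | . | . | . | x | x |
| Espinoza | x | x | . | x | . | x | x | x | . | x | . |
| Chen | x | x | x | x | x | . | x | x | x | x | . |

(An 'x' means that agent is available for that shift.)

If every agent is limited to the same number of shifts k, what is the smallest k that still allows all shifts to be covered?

3

With 6 agents and 13 worker-slots to fill, someone must work at least ⌈13/6⌉ = 3 shifts, so k ≥ 3.
k = 3 works: Thu morning→Reyes, Thu afternoon→Lindqvist, Thu evening→Haddad+Reyes, Fri morning→Haddad, Fri afternoon→Haddad, Fri evening→Mendoza, Sat morning→Lindqvist, Sat afternoon→Espinoza, Sat evening→Lindqvist, Sun morning→Mendoza+Espinoza, Sun afternoon→Reyes.
Loads: Haddad 3, Reyes 3, Lindqvist 3, Mendoza 2, Espinoza 2, Chen 0 — all ≤ 3.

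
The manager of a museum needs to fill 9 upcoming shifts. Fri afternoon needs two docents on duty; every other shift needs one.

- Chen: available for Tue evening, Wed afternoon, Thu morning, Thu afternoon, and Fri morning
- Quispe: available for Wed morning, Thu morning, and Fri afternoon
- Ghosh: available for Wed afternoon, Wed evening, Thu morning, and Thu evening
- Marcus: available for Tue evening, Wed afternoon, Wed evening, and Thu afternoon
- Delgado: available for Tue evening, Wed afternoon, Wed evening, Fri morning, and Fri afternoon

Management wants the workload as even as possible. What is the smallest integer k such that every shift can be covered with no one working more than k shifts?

With 5 docents and 10 worker-slots to fill, someone must work at least ⌈10/5⌉ = 2 shifts, so k ≥ 2.
k = 2 works: Tue evening→Marcus, Wed morning→Quispe, Wed afternoon→Delgado, Wed evening→Marcus, Thu morning→Ghosh, Thu afternoon→Chen, Thu evening→Ghosh, Fri morning→Chen, Fri afternoon→Quispe+Delgado.
Loads: Chen 2, Quispe 2, Ghosh 2, Marcus 2, Delgado 2 — all ≤ 2.

2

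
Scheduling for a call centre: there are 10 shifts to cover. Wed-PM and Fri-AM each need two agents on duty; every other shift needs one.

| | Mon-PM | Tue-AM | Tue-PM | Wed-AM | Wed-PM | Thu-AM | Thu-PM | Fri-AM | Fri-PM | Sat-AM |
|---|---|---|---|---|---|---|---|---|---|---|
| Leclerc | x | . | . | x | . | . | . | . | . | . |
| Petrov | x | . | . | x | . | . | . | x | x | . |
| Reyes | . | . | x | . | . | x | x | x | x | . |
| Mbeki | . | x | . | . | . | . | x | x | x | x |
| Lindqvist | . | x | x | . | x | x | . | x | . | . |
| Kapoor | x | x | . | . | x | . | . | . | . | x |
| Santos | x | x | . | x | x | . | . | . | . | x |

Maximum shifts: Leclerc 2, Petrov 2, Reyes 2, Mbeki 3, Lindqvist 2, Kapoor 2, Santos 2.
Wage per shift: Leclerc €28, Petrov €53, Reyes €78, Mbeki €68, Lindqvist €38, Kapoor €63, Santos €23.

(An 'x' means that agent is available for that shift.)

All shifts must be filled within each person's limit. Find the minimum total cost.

€546

Picking the cheapest available agent for each shift independently would cost €441, but that ignores the shift limits.
An optimal schedule: Mon-PM→Leclerc, Tue-AM→Kapoor, Tue-PM→Lindqvist, Wed-AM→Leclerc, Wed-PM→Santos+Kapoor, Thu-AM→Lindqvist, Thu-PM→Mbeki, Fri-AM→Petrov+Mbeki, Fri-PM→Petrov, Sat-AM→Santos.
Total: 28 + 63 + 38 + 28 + 23 + 63 + 38 + 68 + 53 + 68 + 53 + 23 = €546.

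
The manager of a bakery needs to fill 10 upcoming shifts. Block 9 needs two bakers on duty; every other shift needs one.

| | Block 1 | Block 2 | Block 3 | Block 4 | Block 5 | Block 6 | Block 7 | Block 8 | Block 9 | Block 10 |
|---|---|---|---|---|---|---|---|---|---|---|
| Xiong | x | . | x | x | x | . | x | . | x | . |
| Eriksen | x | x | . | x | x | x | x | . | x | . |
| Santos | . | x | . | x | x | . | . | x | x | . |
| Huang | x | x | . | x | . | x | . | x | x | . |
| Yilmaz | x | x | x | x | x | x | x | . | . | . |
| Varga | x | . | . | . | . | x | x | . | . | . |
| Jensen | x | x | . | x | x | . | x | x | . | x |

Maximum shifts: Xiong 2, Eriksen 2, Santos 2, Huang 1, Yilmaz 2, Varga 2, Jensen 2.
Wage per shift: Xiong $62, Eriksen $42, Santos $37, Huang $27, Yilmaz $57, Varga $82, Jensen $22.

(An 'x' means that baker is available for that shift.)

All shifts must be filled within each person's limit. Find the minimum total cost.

Block 10 can only be covered by Jensen, so that assignment is forced.
Picking the cheapest available baker for each shift independently would cost $302, but that ignores the shift limits.
An optimal schedule: Block 1→Yilmaz, Block 2→Eriksen, Block 3→Xiong, Block 4→Jensen, Block 5→Xiong, Block 6→Eriksen, Block 7→Yilmaz, Block 8→Santos, Block 9→Santos+Huang, Block 10→Jensen.
Total: 57 + 42 + 62 + 22 + 62 + 42 + 57 + 37 + 37 + 27 + 22 = $467.

$467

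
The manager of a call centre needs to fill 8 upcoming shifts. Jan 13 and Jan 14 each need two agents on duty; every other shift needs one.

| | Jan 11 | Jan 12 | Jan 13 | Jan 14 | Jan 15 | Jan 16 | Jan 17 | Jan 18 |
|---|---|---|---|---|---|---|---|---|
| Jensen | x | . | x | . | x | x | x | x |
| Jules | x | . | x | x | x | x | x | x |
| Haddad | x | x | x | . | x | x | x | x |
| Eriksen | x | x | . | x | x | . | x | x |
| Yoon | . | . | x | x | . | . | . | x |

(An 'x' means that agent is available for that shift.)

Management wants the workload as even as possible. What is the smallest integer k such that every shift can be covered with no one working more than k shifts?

With 5 agents and 10 worker-slots to fill, someone must work at least ⌈10/5⌉ = 2 shifts, so k ≥ 2.
k = 2 works: Jan 11→Jensen, Jan 12→Haddad, Jan 13→Haddad+Yoon, Jan 14→Jules+Eriksen, Jan 15→Jules, Jan 16→Jensen, Jan 17→Eriksen, Jan 18→Yoon.
Loads: Jensen 2, Jules 2, Haddad 2, Eriksen 2, Yoon 2 — all ≤ 2.

2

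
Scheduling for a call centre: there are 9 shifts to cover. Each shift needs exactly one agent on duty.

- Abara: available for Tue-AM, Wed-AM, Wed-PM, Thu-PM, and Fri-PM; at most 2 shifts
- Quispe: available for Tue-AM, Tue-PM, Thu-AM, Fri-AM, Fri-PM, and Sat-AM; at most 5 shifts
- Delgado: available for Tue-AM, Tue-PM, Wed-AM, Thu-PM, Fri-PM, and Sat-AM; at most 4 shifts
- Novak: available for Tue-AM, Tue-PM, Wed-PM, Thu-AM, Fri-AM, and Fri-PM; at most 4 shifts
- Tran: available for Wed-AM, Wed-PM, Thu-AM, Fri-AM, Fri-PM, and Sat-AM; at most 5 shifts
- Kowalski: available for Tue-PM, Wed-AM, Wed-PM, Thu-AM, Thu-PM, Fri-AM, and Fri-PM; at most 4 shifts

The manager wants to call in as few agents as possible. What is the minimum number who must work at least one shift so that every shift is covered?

2

9 slots to fill and no one can take more than 5, so at least ⌈9/5⌉ = 2 agents are needed.
Quispe and Kowalski alone can cover everything: Tue-AM→Quispe, Tue-PM→Quispe, Wed-AM→Kowalski, Wed-PM→Kowalski, Thu-AM→Quispe, Thu-PM→Kowalski, Fri-AM→Quispe, Fri-PM→Kowalski, Sat-AM→Quispe.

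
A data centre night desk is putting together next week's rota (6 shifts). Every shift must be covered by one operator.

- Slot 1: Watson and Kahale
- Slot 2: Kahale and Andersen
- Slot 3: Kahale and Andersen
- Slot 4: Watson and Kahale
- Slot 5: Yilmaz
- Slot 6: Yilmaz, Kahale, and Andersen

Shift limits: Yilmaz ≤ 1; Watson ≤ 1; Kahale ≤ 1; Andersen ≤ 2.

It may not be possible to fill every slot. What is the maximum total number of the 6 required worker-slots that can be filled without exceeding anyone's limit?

Total capacity across all operators is 1+1+1+2 = 5, and 6 slots are needed, so at most 5 can be filled.
An assignment achieving 5: Slot 1→Watson, Slot 2→Kahale, Slot 3→Andersen, Slot 5→Yilmaz, Slot 6→Andersen.
Loads: Yilmaz 1/1, Watson 1/1, Kahale 1/1, Andersen 2/2.

5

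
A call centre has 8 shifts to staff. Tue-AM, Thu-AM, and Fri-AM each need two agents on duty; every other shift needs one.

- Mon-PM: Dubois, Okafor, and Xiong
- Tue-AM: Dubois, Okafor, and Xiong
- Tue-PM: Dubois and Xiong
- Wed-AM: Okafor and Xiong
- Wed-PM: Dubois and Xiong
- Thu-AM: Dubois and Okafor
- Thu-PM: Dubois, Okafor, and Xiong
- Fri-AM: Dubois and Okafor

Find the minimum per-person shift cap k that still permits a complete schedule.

4

With 3 agents and 11 worker-slots to fill, someone must work at least ⌈11/3⌉ = 4 shifts, so k ≥ 4.
k = 4 works: Mon-PM→Xiong, Tue-AM→Okafor+Xiong, Tue-PM→Dubois, Wed-AM→Okafor, Wed-PM→Dubois, Thu-AM→Dubois+Okafor, Thu-PM→Xiong, Fri-AM→Dubois+Okafor.
Loads: Dubois 4, Okafor 4, Xiong 3 — all ≤ 4.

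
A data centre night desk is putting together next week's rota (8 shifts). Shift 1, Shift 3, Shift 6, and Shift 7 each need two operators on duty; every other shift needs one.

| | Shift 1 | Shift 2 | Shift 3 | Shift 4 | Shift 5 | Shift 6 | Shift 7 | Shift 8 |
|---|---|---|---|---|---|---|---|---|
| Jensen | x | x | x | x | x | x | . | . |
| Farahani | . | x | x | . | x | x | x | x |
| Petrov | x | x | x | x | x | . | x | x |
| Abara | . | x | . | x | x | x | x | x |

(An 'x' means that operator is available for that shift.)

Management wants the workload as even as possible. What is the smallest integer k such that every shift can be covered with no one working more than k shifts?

3

With 4 operators and 12 worker-slots to fill, someone must work at least ⌈12/4⌉ = 3 shifts, so k ≥ 3.
k = 3 works: Shift 1→Jensen+Petrov, Shift 2→Abara, Shift 3→Jensen+Farahani, Shift 4→Jensen, Shift 5→Abara, Shift 6→Farahani+Abara, Shift 7→Farahani+Petrov, Shift 8→Petrov.
Loads: Jensen 3, Farahani 3, Petrov 3, Abara 3 — all ≤ 3.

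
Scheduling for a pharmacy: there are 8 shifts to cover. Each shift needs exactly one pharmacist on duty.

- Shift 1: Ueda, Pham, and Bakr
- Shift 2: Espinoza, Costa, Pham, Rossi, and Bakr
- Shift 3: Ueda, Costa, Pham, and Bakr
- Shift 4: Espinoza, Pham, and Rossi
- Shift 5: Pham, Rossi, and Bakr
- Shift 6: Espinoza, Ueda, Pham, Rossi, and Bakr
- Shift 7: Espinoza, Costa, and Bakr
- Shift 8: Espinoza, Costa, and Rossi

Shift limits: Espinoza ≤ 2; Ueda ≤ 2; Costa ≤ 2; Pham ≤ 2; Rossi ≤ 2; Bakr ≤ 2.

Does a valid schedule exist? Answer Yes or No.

Yes

One valid schedule: Shift 1→Ueda, Shift 2→Costa, Shift 3→Ueda, Shift 4→Espinoza, Shift 5→Pham, Shift 6→Pham, Shift 7→Espinoza, Shift 8→Costa.
Loads: Espinoza 2/2, Ueda 2/2, Costa 2/2, Pham 2/2, Rossi 0/2, Bakr 0/2 — all within limits.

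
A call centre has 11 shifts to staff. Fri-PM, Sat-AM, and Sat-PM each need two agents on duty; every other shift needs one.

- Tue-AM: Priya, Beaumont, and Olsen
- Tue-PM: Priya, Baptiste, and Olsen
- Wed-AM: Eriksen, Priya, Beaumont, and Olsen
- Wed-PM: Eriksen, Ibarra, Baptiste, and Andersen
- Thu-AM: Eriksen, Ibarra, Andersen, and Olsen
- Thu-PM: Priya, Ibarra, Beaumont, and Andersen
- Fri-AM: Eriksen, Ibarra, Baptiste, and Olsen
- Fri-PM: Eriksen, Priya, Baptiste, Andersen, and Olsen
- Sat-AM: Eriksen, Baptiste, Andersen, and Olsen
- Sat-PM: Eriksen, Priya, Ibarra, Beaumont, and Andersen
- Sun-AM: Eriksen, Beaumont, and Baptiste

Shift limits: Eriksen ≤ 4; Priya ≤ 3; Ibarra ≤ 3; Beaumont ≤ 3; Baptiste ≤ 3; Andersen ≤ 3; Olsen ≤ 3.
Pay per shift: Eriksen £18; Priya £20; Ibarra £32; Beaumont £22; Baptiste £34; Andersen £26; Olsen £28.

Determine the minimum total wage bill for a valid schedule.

Picking the cheapest available agent for each shift independently would cost £270, but that ignores the shift limits.
An optimal schedule: Tue-AM→Priya, Tue-PM→Priya, Wed-AM→Beaumont, Wed-PM→Eriksen, Thu-AM→Eriksen, Thu-PM→Beaumont, Fri-AM→Eriksen, Fri-PM→Priya+Andersen, Sat-AM→Andersen+Olsen, Sat-PM→Beaumont+Andersen, Sun-AM→Eriksen.
Total: 20 + 20 + 22 + 18 + 18 + 22 + 18 + 20 + 26 + 26 + 28 + 22 + 26 + 18 = £304.

£304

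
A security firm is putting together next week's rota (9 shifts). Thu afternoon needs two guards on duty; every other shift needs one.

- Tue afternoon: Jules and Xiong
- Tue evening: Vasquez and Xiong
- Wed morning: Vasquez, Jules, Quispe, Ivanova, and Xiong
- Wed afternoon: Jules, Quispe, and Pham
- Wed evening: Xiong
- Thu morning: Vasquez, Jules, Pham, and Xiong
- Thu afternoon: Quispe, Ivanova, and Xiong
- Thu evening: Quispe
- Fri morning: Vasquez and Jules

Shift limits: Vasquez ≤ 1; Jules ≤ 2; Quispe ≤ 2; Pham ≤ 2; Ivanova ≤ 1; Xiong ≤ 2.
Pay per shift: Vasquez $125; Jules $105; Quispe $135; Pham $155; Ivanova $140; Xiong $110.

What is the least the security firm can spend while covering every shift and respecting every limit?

Wed evening can only be covered by Xiong, so that assignment is forced.
Thu evening can only be covered by Quispe, so that assignment is forced.
Picking the cheapest available guard for each shift independently would cost $1125, but that ignores the shift limits.
An optimal schedule: Tue afternoon→Jules, Tue evening→Vasquez, Wed morning→Xiong, Wed afternoon→Pham, Wed evening→Xiong, Thu morning→Pham, Thu afternoon→Quispe+Ivanova, Thu evening→Quispe, Fri morning→Jules.
Total: 105 + 125 + 110 + 155 + 110 + 155 + 135 + 140 + 135 + 105 = $1275.

$1275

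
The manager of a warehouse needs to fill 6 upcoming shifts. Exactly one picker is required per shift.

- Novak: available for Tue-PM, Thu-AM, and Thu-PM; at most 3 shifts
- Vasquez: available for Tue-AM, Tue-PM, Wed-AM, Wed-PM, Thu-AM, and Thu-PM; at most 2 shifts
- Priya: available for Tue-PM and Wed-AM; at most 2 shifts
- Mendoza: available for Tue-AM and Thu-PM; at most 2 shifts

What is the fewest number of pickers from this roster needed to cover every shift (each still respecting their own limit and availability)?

6 slots to fill and no one can take more than 3, so at least ⌈6/3⌉ = 2 pickers are needed.
Any 2 pickers together have capacity at most 3+2 = 5 < 6 slots, so 2 can never suffice.
Novak, Vasquez, and Priya alone can cover everything: Tue-AM→Vasquez, Tue-PM→Novak, Wed-AM→Priya, Wed-PM→Vasquez, Thu-AM→Novak, Thu-PM→Novak.

3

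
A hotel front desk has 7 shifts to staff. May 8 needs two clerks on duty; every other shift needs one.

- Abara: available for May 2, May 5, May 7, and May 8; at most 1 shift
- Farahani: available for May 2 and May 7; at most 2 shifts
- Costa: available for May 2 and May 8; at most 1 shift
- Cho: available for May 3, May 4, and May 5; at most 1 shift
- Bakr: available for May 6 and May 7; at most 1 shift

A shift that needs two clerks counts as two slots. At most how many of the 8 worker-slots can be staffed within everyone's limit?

6

Total capacity across all clerks is 1+2+1+1+1 = 6, and 8 slots are needed, so at most 6 can be filled.
An assignment achieving 6: May 2→Farahani, May 3→Cho, May 5→Abara, May 6→Bakr, May 7→Farahani, May 8→Costa.
Loads: Abara 1/1, Farahani 2/2, Costa 1/1, Cho 1/1, Bakr 1/1.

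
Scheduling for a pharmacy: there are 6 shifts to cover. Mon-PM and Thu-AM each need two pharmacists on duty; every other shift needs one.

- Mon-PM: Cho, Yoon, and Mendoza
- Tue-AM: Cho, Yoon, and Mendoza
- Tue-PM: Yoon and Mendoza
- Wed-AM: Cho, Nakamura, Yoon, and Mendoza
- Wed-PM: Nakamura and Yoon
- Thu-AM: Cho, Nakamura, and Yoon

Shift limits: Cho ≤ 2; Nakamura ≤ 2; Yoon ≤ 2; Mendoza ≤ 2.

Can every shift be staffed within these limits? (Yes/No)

Yes

One valid schedule: Mon-PM→Cho+Yoon, Tue-AM→Mendoza, Tue-PM→Yoon, Wed-AM→Mendoza, Wed-PM→Nakamura, Thu-AM→Cho+Nakamura.
Loads: Cho 2/2, Nakamura 2/2, Yoon 2/2, Mendoza 2/2 — all within limits.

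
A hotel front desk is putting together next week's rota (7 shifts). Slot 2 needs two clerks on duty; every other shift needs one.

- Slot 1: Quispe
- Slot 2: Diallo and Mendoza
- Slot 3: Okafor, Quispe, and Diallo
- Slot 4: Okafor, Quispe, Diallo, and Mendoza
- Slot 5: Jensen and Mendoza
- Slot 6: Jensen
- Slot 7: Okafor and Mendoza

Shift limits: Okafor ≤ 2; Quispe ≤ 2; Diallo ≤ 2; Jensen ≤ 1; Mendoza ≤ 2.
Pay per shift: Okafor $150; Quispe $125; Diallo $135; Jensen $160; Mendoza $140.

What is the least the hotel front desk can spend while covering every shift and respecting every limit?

$1110

Slot 1 can only be covered by Quispe, so that assignment is forced.
Slot 2 can only be covered by Diallo and Mendoza, so that assignment is forced.
Slot 6 can only be covered by Jensen, so that assignment is forced.
Picking the cheapest available clerk for each shift independently would cost $1090, but that ignores the shift limits.
An optimal schedule: Slot 1→Quispe, Slot 2→Diallo+Mendoza, Slot 3→Quispe, Slot 4→Diallo, Slot 5→Mendoza, Slot 6→Jensen, Slot 7→Okafor.
Total: 125 + 135 + 140 + 125 + 135 + 140 + 160 + 150 = $1110.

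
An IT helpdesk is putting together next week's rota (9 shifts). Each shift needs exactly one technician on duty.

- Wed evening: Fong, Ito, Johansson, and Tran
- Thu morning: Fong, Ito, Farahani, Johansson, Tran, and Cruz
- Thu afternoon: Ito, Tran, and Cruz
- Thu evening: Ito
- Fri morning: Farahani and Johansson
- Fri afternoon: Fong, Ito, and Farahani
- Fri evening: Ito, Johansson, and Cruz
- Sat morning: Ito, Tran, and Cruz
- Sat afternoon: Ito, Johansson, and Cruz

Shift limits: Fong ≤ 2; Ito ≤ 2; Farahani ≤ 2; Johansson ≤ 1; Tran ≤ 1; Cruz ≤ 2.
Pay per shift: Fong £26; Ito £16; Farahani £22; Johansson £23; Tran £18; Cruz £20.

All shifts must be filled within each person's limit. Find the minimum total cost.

£183

Thu evening can only be covered by Ito, so that assignment is forced.
Picking the cheapest available technician for each shift independently would cost £150, but that ignores the shift limits.
An optimal schedule: Wed evening→Johansson, Thu morning→Fong, Thu afternoon→Ito, Thu evening→Ito, Fri morning→Farahani, Fri afternoon→Farahani, Fri evening→Cruz, Sat morning→Tran, Sat afternoon→Cruz.
Total: 23 + 26 + 16 + 16 + 22 + 22 + 20 + 18 + 20 = £183.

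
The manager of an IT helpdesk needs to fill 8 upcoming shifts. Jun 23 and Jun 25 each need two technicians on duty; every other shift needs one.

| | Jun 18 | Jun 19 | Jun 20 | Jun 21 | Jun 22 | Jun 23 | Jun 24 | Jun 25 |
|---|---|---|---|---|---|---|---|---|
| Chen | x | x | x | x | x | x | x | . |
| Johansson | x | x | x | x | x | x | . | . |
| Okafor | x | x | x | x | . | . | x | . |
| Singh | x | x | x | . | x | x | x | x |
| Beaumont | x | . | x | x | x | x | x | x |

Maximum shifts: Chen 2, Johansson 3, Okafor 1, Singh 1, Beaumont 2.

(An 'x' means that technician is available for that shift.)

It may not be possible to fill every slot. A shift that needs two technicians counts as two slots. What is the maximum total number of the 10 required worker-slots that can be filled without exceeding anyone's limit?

Total capacity across all technicians is 2+3+1+1+2 = 9, and 10 slots are needed, so at most 9 can be filled.
An assignment achieving 9: Jun 18→Johansson, Jun 19→Chen, Jun 21→Chen, Jun 22→Johansson, Jun 23→Johansson+Beaumont, Jun 24→Okafor, Jun 25→Singh+Beaumont.
Loads: Chen 2/2, Johansson 3/3, Okafor 1/1, Singh 1/1, Beaumont 2/2.

9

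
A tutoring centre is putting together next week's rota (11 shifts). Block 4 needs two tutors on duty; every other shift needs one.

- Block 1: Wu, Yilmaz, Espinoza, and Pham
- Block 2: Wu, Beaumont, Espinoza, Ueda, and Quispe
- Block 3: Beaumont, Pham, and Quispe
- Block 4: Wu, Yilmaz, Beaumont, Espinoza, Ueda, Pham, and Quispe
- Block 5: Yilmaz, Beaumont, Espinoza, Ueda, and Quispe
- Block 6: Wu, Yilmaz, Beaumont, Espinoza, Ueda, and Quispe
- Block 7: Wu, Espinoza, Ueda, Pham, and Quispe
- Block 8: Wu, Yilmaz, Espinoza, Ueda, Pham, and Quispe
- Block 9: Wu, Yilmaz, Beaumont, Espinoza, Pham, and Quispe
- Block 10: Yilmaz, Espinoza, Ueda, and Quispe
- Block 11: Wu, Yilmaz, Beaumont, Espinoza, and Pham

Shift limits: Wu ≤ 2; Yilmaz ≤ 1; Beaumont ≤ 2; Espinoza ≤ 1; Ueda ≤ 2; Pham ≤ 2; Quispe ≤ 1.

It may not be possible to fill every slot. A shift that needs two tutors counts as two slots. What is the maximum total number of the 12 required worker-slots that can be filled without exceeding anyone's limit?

11

Total capacity across all tutors is 2+1+2+1+2+2+1 = 11, and 12 slots are needed, so at most 11 can be filled.
An assignment achieving 11: Block 1→Wu, Block 2→Wu, Block 3→Beaumont, Block 4→Quispe, Block 5→Beaumont, Block 6→Ueda, Block 7→Espinoza, Block 8→Ueda, Block 9→Pham, Block 10→Yilmaz, Block 11→Pham.
Loads: Wu 2/2, Yilmaz 1/1, Beaumont 2/2, Espinoza 1/1, Ueda 2/2, Pham 2/2, Quispe 1/1.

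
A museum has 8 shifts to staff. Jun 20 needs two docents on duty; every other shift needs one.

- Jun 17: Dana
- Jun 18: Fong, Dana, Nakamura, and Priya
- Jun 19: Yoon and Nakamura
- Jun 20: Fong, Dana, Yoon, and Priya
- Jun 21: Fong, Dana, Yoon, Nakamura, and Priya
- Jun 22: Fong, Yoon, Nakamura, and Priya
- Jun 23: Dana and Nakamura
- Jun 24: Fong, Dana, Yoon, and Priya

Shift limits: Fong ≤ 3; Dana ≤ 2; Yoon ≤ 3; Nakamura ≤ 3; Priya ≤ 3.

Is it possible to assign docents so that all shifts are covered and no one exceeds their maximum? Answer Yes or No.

Yes

Jun 17 can only be covered by Dana, so that assignment is forced.
One valid schedule: Jun 17→Dana, Jun 18→Fong, Jun 19→Yoon, Jun 20→Yoon+Priya, Jun 21→Yoon, Jun 22→Fong, Jun 23→Dana, Jun 24→Fong.
Loads: Fong 3/3, Dana 2/2, Yoon 3/3, Nakamura 0/3, Priya 1/3 — all within limits.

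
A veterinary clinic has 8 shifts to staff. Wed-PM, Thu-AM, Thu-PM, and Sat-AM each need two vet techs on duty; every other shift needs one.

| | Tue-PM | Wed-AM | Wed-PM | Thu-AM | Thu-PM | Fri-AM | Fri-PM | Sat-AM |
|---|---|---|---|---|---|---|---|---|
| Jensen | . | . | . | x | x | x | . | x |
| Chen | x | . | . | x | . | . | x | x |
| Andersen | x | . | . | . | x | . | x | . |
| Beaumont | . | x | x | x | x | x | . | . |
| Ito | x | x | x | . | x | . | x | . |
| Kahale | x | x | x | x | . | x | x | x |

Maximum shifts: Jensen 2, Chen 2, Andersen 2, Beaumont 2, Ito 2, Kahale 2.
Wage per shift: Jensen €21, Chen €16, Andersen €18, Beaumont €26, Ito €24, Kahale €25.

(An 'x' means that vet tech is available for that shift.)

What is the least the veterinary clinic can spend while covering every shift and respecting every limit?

€260

Picking the cheapest available vet tech for each shift independently would cost €239, but that ignores the shift limits.
An optimal schedule: Tue-PM→Andersen, Wed-AM→Beaumont, Wed-PM→Beaumont+Ito, Thu-AM→Chen+Kahale, Thu-PM→Andersen+Ito, Fri-AM→Jensen, Fri-PM→Kahale, Sat-AM→Jensen+Chen.
Total: 18 + 26 + 26 + 24 + 16 + 25 + 18 + 24 + 21 + 25 + 21 + 16 = €260.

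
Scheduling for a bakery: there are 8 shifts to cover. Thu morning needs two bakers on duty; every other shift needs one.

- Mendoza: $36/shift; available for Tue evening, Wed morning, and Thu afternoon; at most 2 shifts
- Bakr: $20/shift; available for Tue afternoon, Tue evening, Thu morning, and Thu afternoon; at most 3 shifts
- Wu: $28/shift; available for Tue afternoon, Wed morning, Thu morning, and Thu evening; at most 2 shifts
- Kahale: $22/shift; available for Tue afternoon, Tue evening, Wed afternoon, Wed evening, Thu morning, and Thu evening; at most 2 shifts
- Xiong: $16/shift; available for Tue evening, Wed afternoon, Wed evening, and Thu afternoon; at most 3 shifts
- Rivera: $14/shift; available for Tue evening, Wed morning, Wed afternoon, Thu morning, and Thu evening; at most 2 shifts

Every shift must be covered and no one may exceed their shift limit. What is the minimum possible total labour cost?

$158

Picking the cheapest available baker for each shift independently would cost $142, but that ignores the shift limits.
An optimal schedule: Tue afternoon→Bakr, Tue evening→Bakr, Wed morning→Rivera, Wed afternoon→Xiong, Wed evening→Xiong, Thu morning→Bakr+Kahale, Thu afternoon→Xiong, Thu evening→Rivera.
Total: 20 + 20 + 14 + 16 + 16 + 20 + 22 + 16 + 14 = $158.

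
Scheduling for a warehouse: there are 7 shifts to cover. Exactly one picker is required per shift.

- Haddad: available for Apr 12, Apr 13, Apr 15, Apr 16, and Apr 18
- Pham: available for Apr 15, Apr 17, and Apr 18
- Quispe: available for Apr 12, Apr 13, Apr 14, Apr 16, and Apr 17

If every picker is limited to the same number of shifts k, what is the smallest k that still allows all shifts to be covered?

With 3 pickers and 7 worker-slots to fill, someone must work at least ⌈7/3⌉ = 3 shifts, so k ≥ 3.
k = 3 works: Apr 12→Haddad, Apr 13→Haddad, Apr 14→Quispe, Apr 15→Haddad, Apr 16→Quispe, Apr 17→Pham, Apr 18→Pham.
Loads: Haddad 3, Pham 2, Quispe 2 — all ≤ 3.

3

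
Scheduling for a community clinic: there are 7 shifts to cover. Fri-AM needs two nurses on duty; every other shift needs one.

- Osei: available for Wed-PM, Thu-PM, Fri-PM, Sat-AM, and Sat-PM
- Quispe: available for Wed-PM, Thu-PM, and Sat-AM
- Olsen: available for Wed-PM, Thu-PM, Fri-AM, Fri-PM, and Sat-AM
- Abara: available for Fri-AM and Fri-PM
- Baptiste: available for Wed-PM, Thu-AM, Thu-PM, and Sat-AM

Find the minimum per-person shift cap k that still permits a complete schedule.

With 5 nurses and 8 worker-slots to fill, someone must work at least ⌈8/5⌉ = 2 shifts, so k ≥ 2.
k = 2 works: Wed-PM→Quispe, Thu-AM→Baptiste, Thu-PM→Quispe, Fri-AM→Olsen+Abara, Fri-PM→Osei, Sat-AM→Olsen, Sat-PM→Osei.
Loads: Osei 2, Quispe 2, Olsen 2, Abara 1, Baptiste 1 — all ≤ 2.

2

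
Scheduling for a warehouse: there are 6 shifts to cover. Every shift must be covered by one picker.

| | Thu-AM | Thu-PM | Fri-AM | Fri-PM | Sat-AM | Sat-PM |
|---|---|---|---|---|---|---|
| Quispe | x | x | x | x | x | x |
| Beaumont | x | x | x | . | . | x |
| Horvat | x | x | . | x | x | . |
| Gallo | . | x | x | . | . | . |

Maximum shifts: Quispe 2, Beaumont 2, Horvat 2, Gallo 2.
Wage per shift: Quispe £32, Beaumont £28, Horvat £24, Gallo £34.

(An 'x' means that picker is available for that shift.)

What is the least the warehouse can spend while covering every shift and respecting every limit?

£168

Picking the cheapest available picker for each shift independently would cost £152, but that ignores the shift limits.
An optimal schedule: Thu-AM→Beaumont, Thu-PM→Quispe, Fri-AM→Quispe, Fri-PM→Horvat, Sat-AM→Horvat, Sat-PM→Beaumont.
Total: 28 + 32 + 32 + 24 + 24 + 28 = £168.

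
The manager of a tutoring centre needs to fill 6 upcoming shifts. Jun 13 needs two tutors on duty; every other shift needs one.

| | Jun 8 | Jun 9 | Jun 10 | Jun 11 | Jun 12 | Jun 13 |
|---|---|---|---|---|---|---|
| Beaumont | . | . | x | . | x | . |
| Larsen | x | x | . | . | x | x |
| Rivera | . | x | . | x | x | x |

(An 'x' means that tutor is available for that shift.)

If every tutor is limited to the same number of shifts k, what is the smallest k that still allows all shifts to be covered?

With 3 tutors and 7 worker-slots to fill, someone must work at least ⌈7/3⌉ = 3 shifts, so k ≥ 3.
k = 3 works: Jun 8→Larsen, Jun 9→Larsen, Jun 10→Beaumont, Jun 11→Rivera, Jun 12→Beaumont, Jun 13→Larsen+Rivera.
Loads: Beaumont 2, Larsen 3, Rivera 2 — all ≤ 3.

3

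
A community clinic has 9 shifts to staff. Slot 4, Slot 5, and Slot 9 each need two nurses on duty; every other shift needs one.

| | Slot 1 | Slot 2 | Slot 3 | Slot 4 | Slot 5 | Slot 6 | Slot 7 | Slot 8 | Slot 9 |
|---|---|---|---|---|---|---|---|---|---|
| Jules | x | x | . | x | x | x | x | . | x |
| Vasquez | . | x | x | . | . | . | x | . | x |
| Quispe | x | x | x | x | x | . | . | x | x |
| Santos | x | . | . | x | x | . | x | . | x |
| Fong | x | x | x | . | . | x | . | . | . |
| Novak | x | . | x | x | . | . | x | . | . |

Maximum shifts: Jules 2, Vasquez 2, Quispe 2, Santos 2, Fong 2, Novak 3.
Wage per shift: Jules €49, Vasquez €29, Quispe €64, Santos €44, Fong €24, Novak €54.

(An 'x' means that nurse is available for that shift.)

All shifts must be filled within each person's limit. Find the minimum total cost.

Slot 8 can only be covered by Quispe, so that assignment is forced.
Picking the cheapest available nurse for each shift independently would cost €448, but that ignores the shift limits.
An optimal schedule: Slot 1→Novak, Slot 2→Fong, Slot 3→Vasquez, Slot 4→Santos+Novak, Slot 5→Santos+Jules, Slot 6→Fong, Slot 7→Novak, Slot 8→Quispe, Slot 9→Vasquez+Jules.
Total: 54 + 24 + 29 + 44 + 54 + 44 + 49 + 24 + 54 + 64 + 29 + 49 = €518.

€518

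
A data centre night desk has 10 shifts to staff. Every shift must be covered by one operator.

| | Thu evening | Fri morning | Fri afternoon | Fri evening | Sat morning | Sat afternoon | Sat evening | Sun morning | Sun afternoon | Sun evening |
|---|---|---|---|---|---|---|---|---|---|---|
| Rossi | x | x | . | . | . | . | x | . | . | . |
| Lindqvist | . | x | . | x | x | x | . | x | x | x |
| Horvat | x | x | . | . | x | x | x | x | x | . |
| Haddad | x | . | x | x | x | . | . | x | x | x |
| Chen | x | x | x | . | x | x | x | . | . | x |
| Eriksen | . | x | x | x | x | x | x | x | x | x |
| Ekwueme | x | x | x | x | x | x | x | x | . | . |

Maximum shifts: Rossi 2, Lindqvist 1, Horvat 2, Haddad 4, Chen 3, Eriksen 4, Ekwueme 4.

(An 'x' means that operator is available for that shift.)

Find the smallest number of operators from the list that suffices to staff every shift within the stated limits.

3

10 slots to fill and no one can take more than 4, so at least ⌈10/4⌉ = 3 operators are needed.
Rossi, Haddad, and Eriksen alone can cover everything: Thu evening→Rossi, Fri morning→Rossi, Fri afternoon→Haddad, Fri evening→Haddad, Sat morning→Haddad, Sat afternoon→Eriksen, Sat evening→Eriksen, Sun morning→Haddad, Sun afternoon→Eriksen, Sun evening→Eriksen.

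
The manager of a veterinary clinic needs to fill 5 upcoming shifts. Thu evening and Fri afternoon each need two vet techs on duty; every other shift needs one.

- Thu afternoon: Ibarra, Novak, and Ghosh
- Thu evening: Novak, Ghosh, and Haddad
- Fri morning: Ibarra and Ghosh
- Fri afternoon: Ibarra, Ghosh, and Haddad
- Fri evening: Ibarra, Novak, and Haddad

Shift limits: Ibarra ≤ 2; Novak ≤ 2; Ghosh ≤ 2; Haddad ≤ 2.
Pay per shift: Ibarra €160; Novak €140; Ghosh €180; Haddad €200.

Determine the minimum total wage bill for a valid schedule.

€1160

Picking the cheapest available vet tech for each shift independently would cost €1100, but that ignores the shift limits.
An optimal schedule: Thu afternoon→Ibarra, Thu evening→Novak+Ghosh, Fri morning→Ibarra, Fri afternoon→Ghosh+Haddad, Fri evening→Novak.
Total: 160 + 140 + 180 + 160 + 180 + 200 + 140 = €1160.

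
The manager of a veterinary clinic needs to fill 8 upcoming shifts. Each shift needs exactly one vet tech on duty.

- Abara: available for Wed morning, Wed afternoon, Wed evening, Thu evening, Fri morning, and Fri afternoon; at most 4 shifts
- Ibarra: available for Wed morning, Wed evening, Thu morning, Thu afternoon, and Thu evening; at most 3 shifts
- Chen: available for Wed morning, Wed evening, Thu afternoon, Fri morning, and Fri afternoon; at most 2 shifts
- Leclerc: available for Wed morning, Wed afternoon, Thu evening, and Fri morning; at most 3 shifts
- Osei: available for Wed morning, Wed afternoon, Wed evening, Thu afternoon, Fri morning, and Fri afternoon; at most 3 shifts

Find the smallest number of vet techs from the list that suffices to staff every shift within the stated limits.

8 slots to fill and no one can take more than 4, so at least ⌈8/4⌉ = 2 vet techs are needed.
Any 2 vet techs together have capacity at most 4+3 = 7 < 8 slots, so 2 can never suffice.
Abara, Ibarra, and Chen alone can cover everything: Wed morning→Ibarra, Wed afternoon→Abara, Wed evening→Chen, Thu morning→Ibarra, Thu afternoon→Ibarra, Thu evening→Abara, Fri morning→Abara, Fri afternoon→Abara.

3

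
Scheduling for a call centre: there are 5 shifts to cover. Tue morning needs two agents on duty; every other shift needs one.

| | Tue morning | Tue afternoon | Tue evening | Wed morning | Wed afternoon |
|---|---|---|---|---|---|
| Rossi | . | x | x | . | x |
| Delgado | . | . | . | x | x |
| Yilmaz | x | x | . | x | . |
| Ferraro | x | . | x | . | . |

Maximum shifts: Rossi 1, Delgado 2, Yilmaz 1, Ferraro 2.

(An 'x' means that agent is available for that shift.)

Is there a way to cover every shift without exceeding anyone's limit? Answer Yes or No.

Tue morning can only be covered by Yilmaz and Ferraro, so that assignment is forced.
One valid schedule: Tue morning→Yilmaz+Ferraro, Tue afternoon→Rossi, Tue evening→Ferraro, Wed morning→Delgado, Wed afternoon→Delgado.
Loads: Rossi 1/1, Delgado 2/2, Yilmaz 1/1, Ferraro 2/2 — all within limits.

Yes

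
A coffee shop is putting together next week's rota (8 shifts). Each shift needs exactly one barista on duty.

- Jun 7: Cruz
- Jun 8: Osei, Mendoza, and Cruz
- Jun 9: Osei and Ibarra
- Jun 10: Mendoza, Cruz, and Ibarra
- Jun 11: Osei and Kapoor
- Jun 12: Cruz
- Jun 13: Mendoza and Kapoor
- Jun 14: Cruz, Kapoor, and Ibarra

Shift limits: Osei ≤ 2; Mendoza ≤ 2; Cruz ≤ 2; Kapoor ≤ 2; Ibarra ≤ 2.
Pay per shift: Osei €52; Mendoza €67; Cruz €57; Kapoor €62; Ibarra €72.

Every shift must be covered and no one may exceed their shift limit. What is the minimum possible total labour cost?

Jun 7 can only be covered by Cruz, so that assignment is forced.
Jun 12 can only be covered by Cruz, so that assignment is forced.
Picking the cheapest available barista for each shift independently would cost €446, but that ignores the shift limits.
An optimal schedule: Jun 7→Cruz, Jun 8→Mendoza, Jun 9→Osei, Jun 10→Mendoza, Jun 11→Osei, Jun 12→Cruz, Jun 13→Kapoor, Jun 14→Kapoor.
Total: 57 + 67 + 52 + 67 + 52 + 57 + 62 + 62 = €476.

€476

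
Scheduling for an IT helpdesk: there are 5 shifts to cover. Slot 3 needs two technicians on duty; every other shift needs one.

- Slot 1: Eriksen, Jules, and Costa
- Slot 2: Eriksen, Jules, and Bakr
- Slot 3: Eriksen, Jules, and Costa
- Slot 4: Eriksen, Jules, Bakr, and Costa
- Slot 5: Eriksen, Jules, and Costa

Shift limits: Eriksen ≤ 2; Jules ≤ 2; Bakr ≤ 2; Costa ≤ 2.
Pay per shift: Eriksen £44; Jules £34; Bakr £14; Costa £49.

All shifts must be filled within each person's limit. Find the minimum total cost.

£184

Picking the cheapest available technician for each shift independently would cost £174, but that ignores the shift limits.
An optimal schedule: Slot 1→Jules, Slot 2→Bakr, Slot 3→Jules+Eriksen, Slot 4→Bakr, Slot 5→Eriksen.
Total: 34 + 14 + 34 + 44 + 14 + 44 = £184.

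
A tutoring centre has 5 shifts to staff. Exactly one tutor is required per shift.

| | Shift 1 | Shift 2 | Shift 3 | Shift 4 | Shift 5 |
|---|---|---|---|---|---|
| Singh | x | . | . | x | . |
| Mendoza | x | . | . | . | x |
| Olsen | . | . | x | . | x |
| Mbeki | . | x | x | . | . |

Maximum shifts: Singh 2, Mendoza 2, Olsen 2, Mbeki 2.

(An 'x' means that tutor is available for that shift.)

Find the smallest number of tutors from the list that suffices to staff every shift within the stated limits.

5 slots to fill and no one can take more than 2, so at least ⌈5/2⌉ = 3 tutors are needed.
Singh, Mendoza, and Mbeki alone can cover everything: Shift 1→Singh, Shift 2→Mbeki, Shift 3→Mbeki, Shift 4→Singh, Shift 5→Mendoza.

3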